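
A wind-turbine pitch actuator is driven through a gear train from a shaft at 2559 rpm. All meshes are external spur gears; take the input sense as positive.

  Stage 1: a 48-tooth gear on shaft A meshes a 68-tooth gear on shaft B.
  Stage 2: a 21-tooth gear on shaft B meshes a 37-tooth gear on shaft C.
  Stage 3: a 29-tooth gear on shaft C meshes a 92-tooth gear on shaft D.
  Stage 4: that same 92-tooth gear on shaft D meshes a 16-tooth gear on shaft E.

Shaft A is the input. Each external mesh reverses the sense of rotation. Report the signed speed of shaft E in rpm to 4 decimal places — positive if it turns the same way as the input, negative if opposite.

+1858.2246 rpm (same as input, |ω| = 1858.2246 rpm)

Stage 1 [48T→68T]: ω = 2559.0000×48/68 = 1806.3529 rpm, dir flips to −; running = −1806.3529
Stage 2 [21T→37T]: ω = 1806.3529×21/37 = 1025.2273 rpm, dir flips to +; running = +1025.2273
Stage 3 [29T→92T]: ω = 1025.2273×29/92 = 323.1695 rpm, dir flips to −; running = −323.1695
Stage 4 [92T→16T]: ω = 323.1695×92/16 = 1858.2246 rpm, dir flips to +; running = +1858.2246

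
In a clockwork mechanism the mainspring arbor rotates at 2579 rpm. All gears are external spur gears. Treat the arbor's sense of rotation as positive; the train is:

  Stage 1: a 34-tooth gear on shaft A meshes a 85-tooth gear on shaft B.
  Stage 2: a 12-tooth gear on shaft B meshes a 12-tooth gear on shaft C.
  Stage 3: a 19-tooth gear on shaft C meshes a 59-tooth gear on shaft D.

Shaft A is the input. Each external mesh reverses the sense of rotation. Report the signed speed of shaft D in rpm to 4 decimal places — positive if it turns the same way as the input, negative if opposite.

Stage 1 [34T→85T]: ω = 2579.0000×34/85 = 1031.6000 rpm, dir flips to −; running = −1031.6000
Stage 2 [12T→12T]: ω = 1031.6000×12/12 = 1031.6000 rpm, dir flips to +; running = +1031.6000
Stage 3 [19T→59T]: ω = 1031.6000×19/59 = 332.2102 rpm, dir flips to −; running = −332.2102

-332.2102 rpm (opposite to input, |ω| = 332.2102 rpm)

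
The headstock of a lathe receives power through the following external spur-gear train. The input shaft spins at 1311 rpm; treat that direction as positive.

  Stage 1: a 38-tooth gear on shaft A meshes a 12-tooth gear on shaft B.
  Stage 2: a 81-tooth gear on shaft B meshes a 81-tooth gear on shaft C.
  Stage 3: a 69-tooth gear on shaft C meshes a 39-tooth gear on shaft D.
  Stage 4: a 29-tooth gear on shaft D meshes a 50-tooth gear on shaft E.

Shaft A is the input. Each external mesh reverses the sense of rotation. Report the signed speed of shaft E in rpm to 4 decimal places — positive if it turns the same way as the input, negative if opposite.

Stage 1 [38T→12T]: ω = 1311.0000×38/12 = 4151.5000 rpm, dir flips to −; running = −4151.5000
Stage 2 [81T→81T]: ω = 4151.5000×81/81 = 4151.5000 rpm, dir flips to +; running = +4151.5000
Stage 3 [69T→39T]: ω = 4151.5000×69/39 = 7344.9615 rpm, dir flips to −; running = −7344.9615
Stage 4 [29T→50T]: ω = 7344.9615×29/50 = 4260.0777 rpm, dir flips to +; running = +4260.0777

+4260.0777 rpm (same as input, |ω| = 4260.0777 rpm)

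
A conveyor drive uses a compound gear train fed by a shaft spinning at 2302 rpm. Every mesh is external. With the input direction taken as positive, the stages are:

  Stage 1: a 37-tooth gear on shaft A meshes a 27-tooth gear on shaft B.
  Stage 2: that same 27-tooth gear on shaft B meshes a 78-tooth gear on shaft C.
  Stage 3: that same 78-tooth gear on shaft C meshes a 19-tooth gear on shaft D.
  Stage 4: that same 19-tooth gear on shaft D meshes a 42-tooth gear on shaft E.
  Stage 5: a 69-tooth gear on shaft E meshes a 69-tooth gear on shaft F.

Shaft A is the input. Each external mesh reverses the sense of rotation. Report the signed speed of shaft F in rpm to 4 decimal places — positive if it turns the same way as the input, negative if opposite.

Stage 1 [37T→27T]: ω = 2302.0000×37/27 = 3154.5926 rpm, dir flips to −; running = −3154.5926
Stage 2 [27T→78T]: ω = 3154.5926×27/78 = 1091.9744 rpm, dir flips to +; running = +1091.9744
Stage 3 [78T→19T]: ω = 1091.9744×78/19 = 4482.8421 rpm, dir flips to −; running = −4482.8421
Stage 4 [19T→42T]: ω = 4482.8421×19/42 = 2027.9524 rpm, dir flips to +; running = +2027.9524
Stage 5 [69T→69T]: ω = 2027.9524×69/69 = 2027.9524 rpm, dir flips to −; running = −2027.9524

-2027.9524 rpm (opposite to input, |ω| = 2027.9524 rpm)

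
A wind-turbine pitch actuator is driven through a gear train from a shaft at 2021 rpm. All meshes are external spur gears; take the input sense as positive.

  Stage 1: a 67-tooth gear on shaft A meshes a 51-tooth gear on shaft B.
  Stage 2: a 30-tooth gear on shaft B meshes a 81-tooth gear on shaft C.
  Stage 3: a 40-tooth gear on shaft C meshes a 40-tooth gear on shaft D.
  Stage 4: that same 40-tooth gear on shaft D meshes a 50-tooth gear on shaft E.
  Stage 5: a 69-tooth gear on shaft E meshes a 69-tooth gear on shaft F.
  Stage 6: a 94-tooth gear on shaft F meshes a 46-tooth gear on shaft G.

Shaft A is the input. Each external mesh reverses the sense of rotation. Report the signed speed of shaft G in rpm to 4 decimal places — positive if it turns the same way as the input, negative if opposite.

+1607.5600 rpm (same as input, |ω| = 1607.5600 rpm)

Stage 1 [67T→51T]: ω = 2021.0000×67/51 = 2655.0392 rpm, dir flips to −; running = −2655.0392
Stage 2 [30T→81T]: ω = 2655.0392×30/81 = 983.3479 rpm, dir flips to +; running = +983.3479
Stage 3 [40T→40T]: ω = 983.3479×40/40 = 983.3479 rpm, dir flips to −; running = −983.3479
Stage 4 [40T→50T]: ω = 983.3479×40/50 = 786.6783 rpm, dir flips to +; running = +786.6783
Stage 5 [69T→69T]: ω = 786.6783×69/69 = 786.6783 rpm, dir flips to −; running = −786.6783
Stage 6 [94T→46T]: ω = 786.6783×94/46 = 1607.5600 rpm, dir flips to +; running = +1607.5600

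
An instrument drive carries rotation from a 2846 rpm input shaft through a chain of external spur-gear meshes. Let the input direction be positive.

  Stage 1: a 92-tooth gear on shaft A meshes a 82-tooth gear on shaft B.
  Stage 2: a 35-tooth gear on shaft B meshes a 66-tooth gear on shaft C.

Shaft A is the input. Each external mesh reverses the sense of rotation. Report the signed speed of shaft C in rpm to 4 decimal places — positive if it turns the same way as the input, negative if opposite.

+1693.2964 rpm (same as input, |ω| = 1693.2964 rpm)

Stage 1 [92T→82T]: ω = 2846.0000×92/82 = 3193.0732 rpm, dir flips to −; running = −3193.0732
Stage 2 [35T→66T]: ω = 3193.0732×35/66 = 1693.2964 rpm, dir flips to +; running = +1693.2964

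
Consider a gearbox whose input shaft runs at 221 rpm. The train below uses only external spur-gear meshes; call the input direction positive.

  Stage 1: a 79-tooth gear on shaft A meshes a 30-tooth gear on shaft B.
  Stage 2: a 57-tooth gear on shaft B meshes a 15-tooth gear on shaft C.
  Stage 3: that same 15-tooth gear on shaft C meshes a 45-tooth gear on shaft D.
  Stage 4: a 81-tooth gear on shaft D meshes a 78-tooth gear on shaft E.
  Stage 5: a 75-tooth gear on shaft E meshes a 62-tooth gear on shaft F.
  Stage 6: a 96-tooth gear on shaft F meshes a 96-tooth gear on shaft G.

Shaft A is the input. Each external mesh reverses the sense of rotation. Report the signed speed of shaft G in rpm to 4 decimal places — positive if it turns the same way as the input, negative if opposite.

Stage 1 [79T→30T]: ω = 221.0000×79/30 = 581.9667 rpm, dir flips to −; running = −581.9667
Stage 2 [57T→15T]: ω = 581.9667×57/15 = 2211.4733 rpm, dir flips to +; running = +2211.4733
Stage 3 [15T→45T]: ω = 2211.4733×15/45 = 737.1578 rpm, dir flips to −; running = −737.1578
Stage 4 [81T→78T]: ω = 737.1578×81/78 = 765.5100 rpm, dir flips to +; running = +765.5100
Stage 5 [75T→62T]: ω = 765.5100×75/62 = 926.0202 rpm, dir flips to −; running = −926.0202
Stage 6 [96T→96T]: ω = 926.0202×96/96 = 926.0202 rpm, dir flips to +; running = +926.0202

+926.0202 rpm (same as input, |ω| = 926.0202 rpm)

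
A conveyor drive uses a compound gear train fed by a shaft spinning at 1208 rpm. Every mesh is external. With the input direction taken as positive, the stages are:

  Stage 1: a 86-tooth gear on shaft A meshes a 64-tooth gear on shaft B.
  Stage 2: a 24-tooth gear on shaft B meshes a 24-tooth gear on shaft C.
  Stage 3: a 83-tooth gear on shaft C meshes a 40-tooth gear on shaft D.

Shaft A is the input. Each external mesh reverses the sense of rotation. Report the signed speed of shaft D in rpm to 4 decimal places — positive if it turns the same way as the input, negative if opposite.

-3368.2438 rpm (opposite to input, |ω| = 3368.2438 rpm)

Stage 1 [86T→64T]: ω = 1208.0000×86/64 = 1623.2500 rpm, dir flips to −; running = −1623.2500
Stage 2 [24T→24T]: ω = 1623.2500×24/24 = 1623.2500 rpm, dir flips to +; running = +1623.2500
Stage 3 [83T→40T]: ω = 1623.2500×83/40 = 3368.2438 rpm, dir flips to −; running = −3368.2438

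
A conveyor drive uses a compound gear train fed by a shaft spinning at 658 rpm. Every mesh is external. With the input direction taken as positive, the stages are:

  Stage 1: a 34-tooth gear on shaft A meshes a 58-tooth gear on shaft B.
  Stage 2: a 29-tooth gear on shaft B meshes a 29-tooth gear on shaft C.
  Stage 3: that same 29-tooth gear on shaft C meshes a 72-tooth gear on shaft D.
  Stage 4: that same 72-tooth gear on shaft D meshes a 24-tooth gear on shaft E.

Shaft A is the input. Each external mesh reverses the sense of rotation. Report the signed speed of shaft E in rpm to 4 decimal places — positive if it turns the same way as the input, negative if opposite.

Stage 1 [34T→58T]: ω = 658.0000×34/58 = 385.7241 rpm, dir flips to −; running = −385.7241
Stage 2 [29T→29T]: ω = 385.7241×29/29 = 385.7241 rpm, dir flips to +; running = +385.7241
Stage 3 [29T→72T]: ω = 385.7241×29/72 = 155.3611 rpm, dir flips to −; running = −155.3611
Stage 4 [72T→24T]: ω = 155.3611×72/24 = 466.0833 rpm, dir flips to +; running = +466.0833

+466.0833 rpm (same as input, |ω| = 466.0833 rpm)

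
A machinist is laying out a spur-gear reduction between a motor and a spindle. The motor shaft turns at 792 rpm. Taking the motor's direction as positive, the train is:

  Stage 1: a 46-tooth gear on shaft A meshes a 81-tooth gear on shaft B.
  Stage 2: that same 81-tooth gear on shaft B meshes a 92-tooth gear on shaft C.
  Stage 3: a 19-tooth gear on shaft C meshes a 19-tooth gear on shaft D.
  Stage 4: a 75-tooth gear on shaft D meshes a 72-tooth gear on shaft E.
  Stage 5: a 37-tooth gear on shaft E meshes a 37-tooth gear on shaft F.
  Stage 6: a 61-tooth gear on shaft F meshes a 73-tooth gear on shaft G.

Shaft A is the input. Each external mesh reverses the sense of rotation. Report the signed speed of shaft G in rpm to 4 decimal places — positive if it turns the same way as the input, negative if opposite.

Stage 1 [46T→81T]: ω = 792.0000×46/81 = 449.7778 rpm, dir flips to −; running = −449.7778
Stage 2 [81T→92T]: ω = 449.7778×81/92 = 396.0000 rpm, dir flips to +; running = +396.0000
Stage 3 [19T→19T]: ω = 396.0000×19/19 = 396.0000 rpm, dir flips to −; running = −396.0000
Stage 4 [75T→72T]: ω = 396.0000×75/72 = 412.5000 rpm, dir flips to +; running = +412.5000
Stage 5 [37T→37T]: ω = 412.5000×37/37 = 412.5000 rpm, dir flips to −; running = −412.5000
Stage 6 [61T→73T]: ω = 412.5000×61/73 = 344.6918 rpm, dir flips to +; running = +344.6918

+344.6918 rpm (same as input, |ω| = 344.6918 rpm)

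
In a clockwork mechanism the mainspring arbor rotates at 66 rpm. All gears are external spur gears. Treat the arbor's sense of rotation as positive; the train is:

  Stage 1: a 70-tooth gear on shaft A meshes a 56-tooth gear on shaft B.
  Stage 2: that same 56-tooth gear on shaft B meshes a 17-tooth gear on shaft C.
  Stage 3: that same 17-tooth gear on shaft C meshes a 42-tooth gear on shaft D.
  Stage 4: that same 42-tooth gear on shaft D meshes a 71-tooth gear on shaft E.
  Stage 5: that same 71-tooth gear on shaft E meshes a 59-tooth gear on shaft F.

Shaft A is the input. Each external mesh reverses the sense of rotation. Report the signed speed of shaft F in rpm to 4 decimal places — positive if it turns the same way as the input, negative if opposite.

Stage 1 [70T→56T]: ω = 66.0000×70/56 = 82.5000 rpm, dir flips to −; running = −82.5000
Stage 2 [56T→17T]: ω = 82.5000×56/17 = 271.7647 rpm, dir flips to +; running = +271.7647
Stage 3 [17T→42T]: ω = 271.7647×17/42 = 110.0000 rpm, dir flips to −; running = −110.0000
Stage 4 [42T→71T]: ω = 110.0000×42/71 = 65.0704 rpm, dir flips to +; running = +65.0704
Stage 5 [71T→59T]: ω = 65.0704×71/59 = 78.3051 rpm, dir flips to −; running = −78.3051

-78.3051 rpm (opposite to input, |ω| = 78.3051 rpm)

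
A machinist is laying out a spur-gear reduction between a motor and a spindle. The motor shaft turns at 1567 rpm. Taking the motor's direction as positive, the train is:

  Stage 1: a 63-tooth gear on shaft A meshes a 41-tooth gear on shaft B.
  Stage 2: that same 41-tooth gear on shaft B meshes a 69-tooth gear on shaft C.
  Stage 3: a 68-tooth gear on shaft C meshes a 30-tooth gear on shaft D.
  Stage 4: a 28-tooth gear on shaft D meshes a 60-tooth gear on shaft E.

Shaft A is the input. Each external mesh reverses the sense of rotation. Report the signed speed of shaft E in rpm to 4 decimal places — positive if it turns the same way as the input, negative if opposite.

+1513.4041 rpm (same as input, |ω| = 1513.4041 rpm)

Stage 1 [63T→41T]: ω = 1567.0000×63/41 = 2407.8293 rpm, dir flips to −; running = −2407.8293
Stage 2 [41T→69T]: ω = 2407.8293×41/69 = 1430.7391 rpm, dir flips to +; running = +1430.7391
Stage 3 [68T→30T]: ω = 1430.7391×68/30 = 3243.0087 rpm, dir flips to −; running = −3243.0087
Stage 4 [28T→60T]: ω = 3243.0087×28/60 = 1513.4041 rpm, dir flips to +; running = +1513.4041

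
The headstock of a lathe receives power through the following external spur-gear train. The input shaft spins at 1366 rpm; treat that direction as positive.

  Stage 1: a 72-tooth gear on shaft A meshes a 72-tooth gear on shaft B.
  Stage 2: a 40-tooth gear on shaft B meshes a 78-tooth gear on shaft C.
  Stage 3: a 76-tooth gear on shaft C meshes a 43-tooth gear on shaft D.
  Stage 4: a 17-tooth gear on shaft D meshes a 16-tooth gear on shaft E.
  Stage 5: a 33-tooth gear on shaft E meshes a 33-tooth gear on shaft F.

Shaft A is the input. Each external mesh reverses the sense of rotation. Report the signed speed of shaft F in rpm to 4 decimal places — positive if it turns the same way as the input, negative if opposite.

Stage 1 [72T→72T]: ω = 1366.0000×72/72 = 1366.0000 rpm, dir flips to −; running = −1366.0000
Stage 2 [40T→78T]: ω = 1366.0000×40/78 = 700.5128 rpm, dir flips to +; running = +700.5128
Stage 3 [76T→43T]: ω = 700.5128×76/43 = 1238.1157 rpm, dir flips to −; running = −1238.1157
Stage 4 [17T→16T]: ω = 1238.1157×17/16 = 1315.4979 rpm, dir flips to +; running = +1315.4979
Stage 5 [33T→33T]: ω = 1315.4979×33/33 = 1315.4979 rpm, dir flips to −; running = −1315.4979

-1315.4979 rpm (opposite to input, |ω| = 1315.4979 rpm)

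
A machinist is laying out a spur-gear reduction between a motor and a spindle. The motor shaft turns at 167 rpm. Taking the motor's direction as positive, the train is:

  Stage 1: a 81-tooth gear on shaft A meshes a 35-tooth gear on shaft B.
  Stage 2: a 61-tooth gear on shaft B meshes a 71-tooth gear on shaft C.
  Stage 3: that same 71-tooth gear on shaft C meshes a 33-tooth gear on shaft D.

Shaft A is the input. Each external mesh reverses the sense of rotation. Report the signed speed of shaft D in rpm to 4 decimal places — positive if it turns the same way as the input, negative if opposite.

Stage 1 [81T→35T]: ω = 167.0000×81/35 = 386.4857 rpm, dir flips to −; running = −386.4857
Stage 2 [61T→71T]: ω = 386.4857×61/71 = 332.0511 rpm, dir flips to +; running = +332.0511
Stage 3 [71T→33T]: ω = 332.0511×71/33 = 714.4130 rpm, dir flips to −; running = −714.4130

-714.4130 rpm (opposite to input, |ω| = 714.4130 rpm)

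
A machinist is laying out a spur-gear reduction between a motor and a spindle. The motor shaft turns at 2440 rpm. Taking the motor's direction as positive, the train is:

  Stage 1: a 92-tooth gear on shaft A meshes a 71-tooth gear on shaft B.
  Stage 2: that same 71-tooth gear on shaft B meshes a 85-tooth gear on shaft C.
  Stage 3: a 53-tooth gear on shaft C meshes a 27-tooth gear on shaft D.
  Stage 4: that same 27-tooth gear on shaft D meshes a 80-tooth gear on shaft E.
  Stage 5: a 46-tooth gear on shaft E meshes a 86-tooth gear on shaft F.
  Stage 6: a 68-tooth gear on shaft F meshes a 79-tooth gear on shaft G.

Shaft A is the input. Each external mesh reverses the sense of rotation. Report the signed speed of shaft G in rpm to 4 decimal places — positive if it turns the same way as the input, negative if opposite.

+805.5376 rpm (same as input, |ω| = 805.5376 rpm)

Stage 1 [92T→71T]: ω = 2440.0000×92/71 = 3161.6901 rpm, dir flips to −; running = −3161.6901
Stage 2 [71T→85T]: ω = 3161.6901×71/85 = 2640.9412 rpm, dir flips to +; running = +2640.9412
Stage 3 [53T→27T]: ω = 2640.9412×53/27 = 5184.0697 rpm, dir flips to −; running = −5184.0697
Stage 4 [27T→80T]: ω = 5184.0697×27/80 = 1749.6235 rpm, dir flips to +; running = +1749.6235
Stage 5 [46T→86T]: ω = 1749.6235×46/86 = 935.8451 rpm, dir flips to −; running = −935.8451
Stage 6 [68T→79T]: ω = 935.8451×68/79 = 805.5376 rpm, dir flips to +; running = +805.5376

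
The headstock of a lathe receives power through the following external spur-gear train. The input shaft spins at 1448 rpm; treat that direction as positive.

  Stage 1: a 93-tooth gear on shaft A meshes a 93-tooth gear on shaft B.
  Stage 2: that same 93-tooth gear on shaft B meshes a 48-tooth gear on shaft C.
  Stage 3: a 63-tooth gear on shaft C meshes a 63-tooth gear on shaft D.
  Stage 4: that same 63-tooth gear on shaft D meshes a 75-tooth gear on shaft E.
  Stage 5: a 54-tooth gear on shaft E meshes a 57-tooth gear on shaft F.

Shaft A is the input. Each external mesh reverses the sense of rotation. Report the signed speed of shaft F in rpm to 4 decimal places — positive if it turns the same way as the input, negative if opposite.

Stage 1 [93T→93T]: ω = 1448.0000×93/93 = 1448.0000 rpm, dir flips to −; running = −1448.0000
Stage 2 [93T→48T]: ω = 1448.0000×93/48 = 2805.5000 rpm, dir flips to +; running = +2805.5000
Stage 3 [63T→63T]: ω = 2805.5000×63/63 = 2805.5000 rpm, dir flips to −; running = −2805.5000
Stage 4 [63T→75T]: ω = 2805.5000×63/75 = 2356.6200 rpm, dir flips to +; running = +2356.6200
Stage 5 [54T→57T]: ω = 2356.6200×54/57 = 2232.5874 rpm, dir flips to −; running = −2232.5874

-2232.5874 rpm (opposite to input, |ω| = 2232.5874 rpm)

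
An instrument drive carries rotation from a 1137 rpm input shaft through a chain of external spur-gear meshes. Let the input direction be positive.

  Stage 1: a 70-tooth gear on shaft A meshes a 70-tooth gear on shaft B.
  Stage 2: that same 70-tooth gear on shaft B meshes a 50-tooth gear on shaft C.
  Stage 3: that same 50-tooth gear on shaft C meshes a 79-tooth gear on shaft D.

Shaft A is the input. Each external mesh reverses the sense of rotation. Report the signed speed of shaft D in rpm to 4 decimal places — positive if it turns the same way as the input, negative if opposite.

Stage 1 [70T→70T]: ω = 1137.0000×70/70 = 1137.0000 rpm, dir flips to −; running = −1137.0000
Stage 2 [70T→50T]: ω = 1137.0000×70/50 = 1591.8000 rpm, dir flips to +; running = +1591.8000
Stage 3 [50T→79T]: ω = 1591.8000×50/79 = 1007.4684 rpm, dir flips to −; running = −1007.4684

-1007.4684 rpm (opposite to input, |ω| = 1007.4684 rpm)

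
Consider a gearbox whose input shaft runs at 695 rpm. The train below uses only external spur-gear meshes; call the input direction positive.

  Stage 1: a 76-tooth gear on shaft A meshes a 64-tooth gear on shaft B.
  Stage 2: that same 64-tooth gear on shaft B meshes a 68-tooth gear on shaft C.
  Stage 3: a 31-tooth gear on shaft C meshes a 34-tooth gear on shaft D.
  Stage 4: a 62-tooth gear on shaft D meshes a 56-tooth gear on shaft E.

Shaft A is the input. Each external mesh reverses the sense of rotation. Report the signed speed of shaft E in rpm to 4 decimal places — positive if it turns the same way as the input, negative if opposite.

+784.1081 rpm (same as input, |ω| = 784.1081 rpm)

Stage 1 [76T→64T]: ω = 695.0000×76/64 = 825.3125 rpm, dir flips to −; running = −825.3125
Stage 2 [64T→68T]: ω = 825.3125×64/68 = 776.7647 rpm, dir flips to +; running = +776.7647
Stage 3 [31T→34T]: ω = 776.7647×31/34 = 708.2266 rpm, dir flips to −; running = −708.2266
Stage 4 [62T→56T]: ω = 708.2266×62/56 = 784.1081 rpm, dir flips to +; running = +784.1081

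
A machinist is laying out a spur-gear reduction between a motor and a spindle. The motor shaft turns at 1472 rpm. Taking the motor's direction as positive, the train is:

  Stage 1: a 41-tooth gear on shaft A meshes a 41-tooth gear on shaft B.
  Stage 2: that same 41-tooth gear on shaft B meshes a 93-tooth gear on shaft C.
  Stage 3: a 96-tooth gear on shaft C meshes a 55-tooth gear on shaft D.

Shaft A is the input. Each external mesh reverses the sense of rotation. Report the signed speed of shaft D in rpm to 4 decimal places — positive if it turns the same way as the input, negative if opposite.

-1132.7062 rpm (opposite to input, |ω| = 1132.7062 rpm)

Stage 1 [41T→41T]: ω = 1472.0000×41/41 = 1472.0000 rpm, dir flips to −; running = −1472.0000
Stage 2 [41T→93T]: ω = 1472.0000×41/93 = 648.9462 rpm, dir flips to +; running = +648.9462
Stage 3 [96T→55T]: ω = 648.9462×96/55 = 1132.7062 rpm, dir flips to −; running = −1132.7062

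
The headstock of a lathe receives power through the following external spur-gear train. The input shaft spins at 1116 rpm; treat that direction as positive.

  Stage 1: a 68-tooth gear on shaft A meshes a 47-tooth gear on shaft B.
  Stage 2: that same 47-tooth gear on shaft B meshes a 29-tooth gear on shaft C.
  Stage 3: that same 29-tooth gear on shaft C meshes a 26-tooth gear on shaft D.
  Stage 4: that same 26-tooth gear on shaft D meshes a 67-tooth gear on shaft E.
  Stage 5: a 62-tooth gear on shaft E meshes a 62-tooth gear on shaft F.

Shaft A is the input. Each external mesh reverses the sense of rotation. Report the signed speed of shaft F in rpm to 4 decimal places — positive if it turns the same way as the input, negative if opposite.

-1132.6567 rpm (opposite to input, |ω| = 1132.6567 rpm)

Stage 1 [68T→47T]: ω = 1116.0000×68/47 = 1614.6383 rpm, dir flips to −; running = −1614.6383
Stage 2 [47T→29T]: ω = 1614.6383×47/29 = 2616.8276 rpm, dir flips to +; running = +2616.8276
Stage 3 [29T→26T]: ω = 2616.8276×29/26 = 2918.7692 rpm, dir flips to −; running = −2918.7692
Stage 4 [26T→67T]: ω = 2918.7692×26/67 = 1132.6567 rpm, dir flips to +; running = +1132.6567
Stage 5 [62T→62T]: ω = 1132.6567×62/62 = 1132.6567 rpm, dir flips to −; running = −1132.6567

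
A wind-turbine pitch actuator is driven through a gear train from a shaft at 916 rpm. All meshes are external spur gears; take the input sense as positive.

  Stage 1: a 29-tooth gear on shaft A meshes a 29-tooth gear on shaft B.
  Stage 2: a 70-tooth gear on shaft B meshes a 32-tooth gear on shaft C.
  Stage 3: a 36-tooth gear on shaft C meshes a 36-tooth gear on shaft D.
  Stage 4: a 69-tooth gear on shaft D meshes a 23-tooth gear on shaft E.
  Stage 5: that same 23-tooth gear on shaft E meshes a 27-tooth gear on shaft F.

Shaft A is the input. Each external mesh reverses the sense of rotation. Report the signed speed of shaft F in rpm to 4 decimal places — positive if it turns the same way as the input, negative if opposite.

-5120.6944 rpm (opposite to input, |ω| = 5120.6944 rpm)

Stage 1 [29T→29T]: ω = 916.0000×29/29 = 916.0000 rpm, dir flips to −; running = −916.0000
Stage 2 [70T→32T]: ω = 916.0000×70/32 = 2003.7500 rpm, dir flips to +; running = +2003.7500
Stage 3 [36T→36T]: ω = 2003.7500×36/36 = 2003.7500 rpm, dir flips to −; running = −2003.7500
Stage 4 [69T→23T]: ω = 2003.7500×69/23 = 6011.2500 rpm, dir flips to +; running = +6011.2500
Stage 5 [23T→27T]: ω = 6011.2500×23/27 = 5120.6944 rpm, dir flips to −; running = −5120.6944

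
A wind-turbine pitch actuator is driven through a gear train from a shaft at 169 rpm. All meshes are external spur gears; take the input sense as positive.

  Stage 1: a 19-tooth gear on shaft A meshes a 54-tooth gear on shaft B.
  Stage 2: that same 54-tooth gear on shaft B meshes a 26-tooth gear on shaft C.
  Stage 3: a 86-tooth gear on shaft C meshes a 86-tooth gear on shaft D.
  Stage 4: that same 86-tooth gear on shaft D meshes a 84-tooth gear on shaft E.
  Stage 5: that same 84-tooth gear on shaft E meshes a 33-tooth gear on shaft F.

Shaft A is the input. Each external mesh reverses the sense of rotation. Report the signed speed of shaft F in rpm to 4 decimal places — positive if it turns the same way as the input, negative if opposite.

Stage 1 [19T→54T]: ω = 169.0000×19/54 = 59.4630 rpm, dir flips to −; running = −59.4630
Stage 2 [54T→26T]: ω = 59.4630×54/26 = 123.5000 rpm, dir flips to +; running = +123.5000
Stage 3 [86T→86T]: ω = 123.5000×86/86 = 123.5000 rpm, dir flips to −; running = −123.5000
Stage 4 [86T→84T]: ω = 123.5000×86/84 = 126.4405 rpm, dir flips to +; running = +126.4405
Stage 5 [84T→33T]: ω = 126.4405×84/33 = 321.8485 rpm, dir flips to −; running = −321.8485

-321.8485 rpm (opposite to input, |ω| = 321.8485 rpm)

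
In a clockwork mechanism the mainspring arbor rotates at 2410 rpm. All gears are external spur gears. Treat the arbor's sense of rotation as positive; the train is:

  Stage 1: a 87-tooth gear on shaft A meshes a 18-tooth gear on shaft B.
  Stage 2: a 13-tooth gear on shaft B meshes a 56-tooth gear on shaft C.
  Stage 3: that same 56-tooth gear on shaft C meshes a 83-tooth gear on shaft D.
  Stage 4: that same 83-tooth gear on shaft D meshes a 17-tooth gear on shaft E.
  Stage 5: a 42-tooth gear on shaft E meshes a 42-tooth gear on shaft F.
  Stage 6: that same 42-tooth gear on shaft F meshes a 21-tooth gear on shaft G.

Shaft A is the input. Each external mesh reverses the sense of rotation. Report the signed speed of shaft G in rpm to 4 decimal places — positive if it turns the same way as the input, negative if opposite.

+17815.0980 rpm (same as input, |ω| = 17815.0980 rpm)

Stage 1 [87T→18T]: ω = 2410.0000×87/18 = 11648.3333 rpm, dir flips to −; running = −11648.3333
Stage 2 [13T→56T]: ω = 11648.3333×13/56 = 2704.0774 rpm, dir flips to +; running = +2704.0774
Stage 3 [56T→83T]: ω = 2704.0774×56/83 = 1824.4378 rpm, dir flips to −; running = −1824.4378
Stage 4 [83T→17T]: ω = 1824.4378×83/17 = 8907.5490 rpm, dir flips to +; running = +8907.5490
Stage 5 [42T→42T]: ω = 8907.5490×42/42 = 8907.5490 rpm, dir flips to −; running = −8907.5490
Stage 6 [42T→21T]: ω = 8907.5490×42/21 = 17815.0980 rpm, dir flips to +; running = +17815.0980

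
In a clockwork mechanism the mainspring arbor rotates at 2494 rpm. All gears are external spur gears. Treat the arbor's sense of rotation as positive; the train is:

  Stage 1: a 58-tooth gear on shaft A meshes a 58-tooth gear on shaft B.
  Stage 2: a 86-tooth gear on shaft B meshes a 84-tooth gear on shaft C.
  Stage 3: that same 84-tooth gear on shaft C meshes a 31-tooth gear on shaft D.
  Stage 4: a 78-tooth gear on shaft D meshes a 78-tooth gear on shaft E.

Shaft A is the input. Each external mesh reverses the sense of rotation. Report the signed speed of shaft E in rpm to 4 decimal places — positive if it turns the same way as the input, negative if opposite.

+6918.8387 rpm (same as input, |ω| = 6918.8387 rpm)

Stage 1 [58T→58T]: ω = 2494.0000×58/58 = 2494.0000 rpm, dir flips to −; running = −2494.0000
Stage 2 [86T→84T]: ω = 2494.0000×86/84 = 2553.3810 rpm, dir flips to +; running = +2553.3810
Stage 3 [84T→31T]: ω = 2553.3810×84/31 = 6918.8387 rpm, dir flips to −; running = −6918.8387
Stage 4 [78T→78T]: ω = 6918.8387×78/78 = 6918.8387 rpm, dir flips to +; running = +6918.8387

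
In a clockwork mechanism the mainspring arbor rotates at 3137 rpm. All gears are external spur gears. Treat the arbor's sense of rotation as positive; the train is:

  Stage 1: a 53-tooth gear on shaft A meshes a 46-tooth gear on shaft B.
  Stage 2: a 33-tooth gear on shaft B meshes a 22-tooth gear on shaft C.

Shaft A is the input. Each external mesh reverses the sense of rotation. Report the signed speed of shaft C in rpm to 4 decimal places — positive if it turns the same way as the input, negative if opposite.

+5421.5543 rpm (same as input, |ω| = 5421.5543 rpm)

Stage 1 [53T→46T]: ω = 3137.0000×53/46 = 3614.3696 rpm, dir flips to −; running = −3614.3696
Stage 2 [33T→22T]: ω = 3614.3696×33/22 = 5421.5543 rpm, dir flips to +; running = +5421.5543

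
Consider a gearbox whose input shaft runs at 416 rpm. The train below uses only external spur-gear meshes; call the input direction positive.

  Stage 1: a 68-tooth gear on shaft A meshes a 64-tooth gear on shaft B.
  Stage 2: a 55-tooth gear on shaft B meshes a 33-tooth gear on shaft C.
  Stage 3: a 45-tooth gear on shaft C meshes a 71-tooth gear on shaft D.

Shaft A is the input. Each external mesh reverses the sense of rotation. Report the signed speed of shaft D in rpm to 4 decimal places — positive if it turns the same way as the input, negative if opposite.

Stage 1 [68T→64T]: ω = 416.0000×68/64 = 442.0000 rpm, dir flips to −; running = −442.0000
Stage 2 [55T→33T]: ω = 442.0000×55/33 = 736.6667 rpm, dir flips to +; running = +736.6667
Stage 3 [45T→71T]: ω = 736.6667×45/71 = 466.9014 rpm, dir flips to −; running = −466.9014

-466.9014 rpm (opposite to input, |ω| = 466.9014 rpm)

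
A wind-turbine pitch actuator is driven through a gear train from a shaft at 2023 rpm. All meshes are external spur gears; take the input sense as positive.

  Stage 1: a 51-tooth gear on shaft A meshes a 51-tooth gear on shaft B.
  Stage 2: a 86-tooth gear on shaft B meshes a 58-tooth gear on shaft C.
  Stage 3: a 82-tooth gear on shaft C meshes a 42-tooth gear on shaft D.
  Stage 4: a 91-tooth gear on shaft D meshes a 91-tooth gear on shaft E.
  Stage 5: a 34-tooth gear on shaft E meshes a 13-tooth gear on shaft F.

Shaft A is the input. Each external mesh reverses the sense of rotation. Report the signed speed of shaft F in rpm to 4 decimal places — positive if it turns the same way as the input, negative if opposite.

Stage 1 [51T→51T]: ω = 2023.0000×51/51 = 2023.0000 rpm, dir flips to −; running = −2023.0000
Stage 2 [86T→58T]: ω = 2023.0000×86/58 = 2999.6207 rpm, dir flips to +; running = +2999.6207
Stage 3 [82T→42T]: ω = 2999.6207×82/42 = 5856.4023 rpm, dir flips to −; running = −5856.4023
Stage 4 [91T→91T]: ω = 5856.4023×91/91 = 5856.4023 rpm, dir flips to +; running = +5856.4023
Stage 5 [34T→13T]: ω = 5856.4023×34/13 = 15316.7445 rpm, dir flips to −; running = −15316.7445

-15316.7445 rpm (opposite to input, |ω| = 15316.7445 rpm)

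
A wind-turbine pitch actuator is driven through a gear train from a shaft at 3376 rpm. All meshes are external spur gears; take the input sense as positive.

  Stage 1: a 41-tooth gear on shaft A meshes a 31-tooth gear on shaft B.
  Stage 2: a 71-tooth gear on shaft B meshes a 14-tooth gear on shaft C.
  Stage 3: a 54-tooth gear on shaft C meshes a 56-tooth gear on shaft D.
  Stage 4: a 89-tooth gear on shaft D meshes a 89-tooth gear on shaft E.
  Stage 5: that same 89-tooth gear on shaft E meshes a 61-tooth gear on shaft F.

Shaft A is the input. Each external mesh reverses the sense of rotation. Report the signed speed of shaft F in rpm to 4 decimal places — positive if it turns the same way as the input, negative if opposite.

Stage 1 [41T→31T]: ω = 3376.0000×41/31 = 4465.0323 rpm, dir flips to −; running = −4465.0323
Stage 2 [71T→14T]: ω = 4465.0323×71/14 = 22644.0922 rpm, dir flips to +; running = +22644.0922
Stage 3 [54T→56T]: ω = 22644.0922×54/56 = 21835.3746 rpm, dir flips to −; running = −21835.3746
Stage 4 [89T→89T]: ω = 21835.3746×89/89 = 21835.3746 rpm, dir flips to +; running = +21835.3746
Stage 5 [89T→61T]: ω = 21835.3746×89/61 = 31858.1695 rpm, dir flips to −; running = −31858.1695

-31858.1695 rpm (opposite to input, |ω| = 31858.1695 rpm)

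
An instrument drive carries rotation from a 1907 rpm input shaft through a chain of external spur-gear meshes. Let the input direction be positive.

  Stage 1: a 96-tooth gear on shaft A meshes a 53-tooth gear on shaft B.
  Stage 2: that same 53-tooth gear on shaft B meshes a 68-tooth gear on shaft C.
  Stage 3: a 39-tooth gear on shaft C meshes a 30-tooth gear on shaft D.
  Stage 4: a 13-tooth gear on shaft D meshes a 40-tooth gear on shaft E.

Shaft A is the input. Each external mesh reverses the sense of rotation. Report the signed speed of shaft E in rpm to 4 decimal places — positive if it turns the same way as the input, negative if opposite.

Stage 1 [96T→53T]: ω = 1907.0000×96/53 = 3454.1887 rpm, dir flips to −; running = −3454.1887
Stage 2 [53T→68T]: ω = 3454.1887×53/68 = 2692.2353 rpm, dir flips to +; running = +2692.2353
Stage 3 [39T→30T]: ω = 2692.2353×39/30 = 3499.9059 rpm, dir flips to −; running = −3499.9059
Stage 4 [13T→40T]: ω = 3499.9059×13/40 = 1137.4694 rpm, dir flips to +; running = +1137.4694

+1137.4694 rpm (same as input, |ω| = 1137.4694 rpm)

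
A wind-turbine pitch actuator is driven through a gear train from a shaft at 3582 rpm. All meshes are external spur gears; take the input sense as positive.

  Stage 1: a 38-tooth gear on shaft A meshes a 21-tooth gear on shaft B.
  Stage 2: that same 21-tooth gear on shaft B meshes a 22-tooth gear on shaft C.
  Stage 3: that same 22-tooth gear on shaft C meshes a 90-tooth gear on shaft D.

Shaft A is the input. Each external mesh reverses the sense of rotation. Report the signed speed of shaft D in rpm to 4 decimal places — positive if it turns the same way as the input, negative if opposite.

Stage 1 [38T→21T]: ω = 3582.0000×38/21 = 6481.7143 rpm, dir flips to −; running = −6481.7143
Stage 2 [21T→22T]: ω = 6481.7143×21/22 = 6187.0909 rpm, dir flips to +; running = +6187.0909
Stage 3 [22T→90T]: ω = 6187.0909×22/90 = 1512.4000 rpm, dir flips to −; running = −1512.4000

-1512.4000 rpm (opposite to input, |ω| = 1512.4000 rpm)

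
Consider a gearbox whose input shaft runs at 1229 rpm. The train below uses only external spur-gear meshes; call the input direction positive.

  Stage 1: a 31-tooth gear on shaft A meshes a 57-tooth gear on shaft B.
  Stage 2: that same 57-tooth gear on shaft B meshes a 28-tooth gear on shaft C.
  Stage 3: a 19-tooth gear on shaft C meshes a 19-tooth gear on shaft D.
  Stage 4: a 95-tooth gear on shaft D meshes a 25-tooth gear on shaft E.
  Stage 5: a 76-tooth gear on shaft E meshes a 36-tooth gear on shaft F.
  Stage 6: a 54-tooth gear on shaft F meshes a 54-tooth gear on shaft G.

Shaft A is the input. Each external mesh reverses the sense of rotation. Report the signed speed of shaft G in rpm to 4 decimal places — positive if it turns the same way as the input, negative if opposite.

Stage 1 [31T→57T]: ω = 1229.0000×31/57 = 668.4035 rpm, dir flips to −; running = −668.4035
Stage 2 [57T→28T]: ω = 668.4035×57/28 = 1360.6786 rpm, dir flips to +; running = +1360.6786
Stage 3 [19T→19T]: ω = 1360.6786×19/19 = 1360.6786 rpm, dir flips to −; running = −1360.6786
Stage 4 [95T→25T]: ω = 1360.6786×95/25 = 5170.5786 rpm, dir flips to +; running = +5170.5786
Stage 5 [76T→36T]: ω = 5170.5786×76/36 = 10915.6659 rpm, dir flips to −; running = −10915.6659
Stage 6 [54T→54T]: ω = 10915.6659×54/54 = 10915.6659 rpm, dir flips to +; running = +10915.6659

+10915.6659 rpm (same as input, |ω| = 10915.6659 rpm)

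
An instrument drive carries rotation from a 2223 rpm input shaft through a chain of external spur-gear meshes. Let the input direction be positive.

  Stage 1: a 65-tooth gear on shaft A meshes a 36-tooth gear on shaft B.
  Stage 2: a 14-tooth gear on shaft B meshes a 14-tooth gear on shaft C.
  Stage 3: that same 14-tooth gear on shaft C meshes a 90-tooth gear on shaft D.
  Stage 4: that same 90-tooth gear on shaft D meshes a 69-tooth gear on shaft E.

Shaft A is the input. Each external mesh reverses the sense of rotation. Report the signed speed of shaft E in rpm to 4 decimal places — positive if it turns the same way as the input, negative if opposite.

+814.3841 rpm (same as input, |ω| = 814.3841 rpm)

Stage 1 [65T→36T]: ω = 2223.0000×65/36 = 4013.7500 rpm, dir flips to −; running = −4013.7500
Stage 2 [14T→14T]: ω = 4013.7500×14/14 = 4013.7500 rpm, dir flips to +; running = +4013.7500
Stage 3 [14T→90T]: ω = 4013.7500×14/90 = 624.3611 rpm, dir flips to −; running = −624.3611
Stage 4 [90T→69T]: ω = 624.3611×90/69 = 814.3841 rpm, dir flips to +; running = +814.3841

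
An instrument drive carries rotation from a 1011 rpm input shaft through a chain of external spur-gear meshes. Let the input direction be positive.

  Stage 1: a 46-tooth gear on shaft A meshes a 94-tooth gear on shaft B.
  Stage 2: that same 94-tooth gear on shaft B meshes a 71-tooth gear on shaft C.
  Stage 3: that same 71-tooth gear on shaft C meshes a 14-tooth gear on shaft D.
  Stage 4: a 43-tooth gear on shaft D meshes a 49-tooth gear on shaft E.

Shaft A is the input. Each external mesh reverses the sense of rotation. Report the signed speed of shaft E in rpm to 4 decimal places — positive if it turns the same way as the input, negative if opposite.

Stage 1 [46T→94T]: ω = 1011.0000×46/94 = 494.7447 rpm, dir flips to −; running = −494.7447
Stage 2 [94T→71T]: ω = 494.7447×94/71 = 655.0141 rpm, dir flips to +; running = +655.0141
Stage 3 [71T→14T]: ω = 655.0141×71/14 = 3321.8571 rpm, dir flips to −; running = −3321.8571
Stage 4 [43T→49T]: ω = 3321.8571×43/49 = 2915.0991 rpm, dir flips to +; running = +2915.0991

+2915.0991 rpm (same as input, |ω| = 2915.0991 rpm)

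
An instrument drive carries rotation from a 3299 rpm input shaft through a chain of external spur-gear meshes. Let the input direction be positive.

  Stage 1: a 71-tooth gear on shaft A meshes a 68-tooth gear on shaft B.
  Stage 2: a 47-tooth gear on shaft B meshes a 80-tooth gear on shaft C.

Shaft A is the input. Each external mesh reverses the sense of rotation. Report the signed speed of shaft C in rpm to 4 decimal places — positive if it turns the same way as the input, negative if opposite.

Stage 1 [71T→68T]: ω = 3299.0000×71/68 = 3444.5441 rpm, dir flips to −; running = −3444.5441
Stage 2 [47T→80T]: ω = 3444.5441×47/80 = 2023.6697 rpm, dir flips to +; running = +2023.6697

+2023.6697 rpm (same as input, |ω| = 2023.6697 rpm)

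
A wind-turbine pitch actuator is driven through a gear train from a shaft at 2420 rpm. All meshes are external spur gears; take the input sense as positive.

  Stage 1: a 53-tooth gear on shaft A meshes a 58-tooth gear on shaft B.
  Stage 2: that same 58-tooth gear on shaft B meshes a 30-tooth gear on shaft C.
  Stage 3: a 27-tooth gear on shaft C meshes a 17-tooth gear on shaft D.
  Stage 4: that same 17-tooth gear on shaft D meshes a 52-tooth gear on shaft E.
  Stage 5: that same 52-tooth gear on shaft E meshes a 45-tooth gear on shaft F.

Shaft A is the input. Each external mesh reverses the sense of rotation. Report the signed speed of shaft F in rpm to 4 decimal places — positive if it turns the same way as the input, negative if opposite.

Stage 1 [53T→58T]: ω = 2420.0000×53/58 = 2211.3793 rpm, dir flips to −; running = −2211.3793
Stage 2 [58T→30T]: ω = 2211.3793×58/30 = 4275.3333 rpm, dir flips to +; running = +4275.3333
Stage 3 [27T→17T]: ω = 4275.3333×27/17 = 6790.2353 rpm, dir flips to −; running = −6790.2353
Stage 4 [17T→52T]: ω = 6790.2353×17/52 = 2219.8846 rpm, dir flips to +; running = +2219.8846
Stage 5 [52T→45T]: ω = 2219.8846×52/45 = 2565.2000 rpm, dir flips to −; running = −2565.2000

-2565.2000 rpm (opposite to input, |ω| = 2565.2000 rpm)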